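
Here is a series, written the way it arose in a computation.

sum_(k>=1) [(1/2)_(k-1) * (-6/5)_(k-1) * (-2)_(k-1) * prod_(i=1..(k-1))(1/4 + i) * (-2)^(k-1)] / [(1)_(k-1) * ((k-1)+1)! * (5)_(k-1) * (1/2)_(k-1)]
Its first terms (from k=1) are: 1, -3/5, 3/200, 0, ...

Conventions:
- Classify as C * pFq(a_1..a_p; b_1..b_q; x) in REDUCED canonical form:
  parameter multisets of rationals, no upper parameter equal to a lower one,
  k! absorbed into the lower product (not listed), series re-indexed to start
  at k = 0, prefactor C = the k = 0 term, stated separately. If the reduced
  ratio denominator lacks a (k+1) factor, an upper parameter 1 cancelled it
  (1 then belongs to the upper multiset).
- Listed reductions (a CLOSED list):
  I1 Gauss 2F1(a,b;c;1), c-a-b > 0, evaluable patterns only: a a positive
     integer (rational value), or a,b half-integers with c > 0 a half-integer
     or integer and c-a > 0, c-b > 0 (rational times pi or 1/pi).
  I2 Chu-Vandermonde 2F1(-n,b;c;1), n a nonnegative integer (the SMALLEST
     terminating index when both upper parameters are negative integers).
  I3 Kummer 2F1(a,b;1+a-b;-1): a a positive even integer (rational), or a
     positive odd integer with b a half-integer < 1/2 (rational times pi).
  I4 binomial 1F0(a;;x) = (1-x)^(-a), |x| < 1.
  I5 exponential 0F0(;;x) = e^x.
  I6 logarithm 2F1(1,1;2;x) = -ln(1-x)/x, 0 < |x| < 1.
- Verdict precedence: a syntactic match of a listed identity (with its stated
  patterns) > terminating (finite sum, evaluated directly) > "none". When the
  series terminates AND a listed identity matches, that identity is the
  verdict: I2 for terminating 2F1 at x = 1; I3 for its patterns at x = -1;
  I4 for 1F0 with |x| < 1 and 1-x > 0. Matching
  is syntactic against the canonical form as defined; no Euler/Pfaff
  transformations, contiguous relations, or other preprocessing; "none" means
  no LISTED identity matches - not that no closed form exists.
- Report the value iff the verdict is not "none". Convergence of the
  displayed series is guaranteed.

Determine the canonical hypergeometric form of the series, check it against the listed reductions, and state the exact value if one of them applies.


Prefactor 1, argument -2: 3F2 with upper {-2, -6/5, 5/4} over lower {2, 5}. Verdict: terminating. (-2)_k vanishes past k = 2, leaving a 3-term sum, computed directly. Hence: 83/200.

Key observation: from the first term 1: the running product (C = 1) telescopes to a rising factorial.
Consecutive-term ratio: r(k) = (-2) * (k-2) (k-6/5) (k+5/4) / [(k+2) (k+5) (k+1)] - poly over poly, x = (-2) from leading terms; C = 1 at k = 0.


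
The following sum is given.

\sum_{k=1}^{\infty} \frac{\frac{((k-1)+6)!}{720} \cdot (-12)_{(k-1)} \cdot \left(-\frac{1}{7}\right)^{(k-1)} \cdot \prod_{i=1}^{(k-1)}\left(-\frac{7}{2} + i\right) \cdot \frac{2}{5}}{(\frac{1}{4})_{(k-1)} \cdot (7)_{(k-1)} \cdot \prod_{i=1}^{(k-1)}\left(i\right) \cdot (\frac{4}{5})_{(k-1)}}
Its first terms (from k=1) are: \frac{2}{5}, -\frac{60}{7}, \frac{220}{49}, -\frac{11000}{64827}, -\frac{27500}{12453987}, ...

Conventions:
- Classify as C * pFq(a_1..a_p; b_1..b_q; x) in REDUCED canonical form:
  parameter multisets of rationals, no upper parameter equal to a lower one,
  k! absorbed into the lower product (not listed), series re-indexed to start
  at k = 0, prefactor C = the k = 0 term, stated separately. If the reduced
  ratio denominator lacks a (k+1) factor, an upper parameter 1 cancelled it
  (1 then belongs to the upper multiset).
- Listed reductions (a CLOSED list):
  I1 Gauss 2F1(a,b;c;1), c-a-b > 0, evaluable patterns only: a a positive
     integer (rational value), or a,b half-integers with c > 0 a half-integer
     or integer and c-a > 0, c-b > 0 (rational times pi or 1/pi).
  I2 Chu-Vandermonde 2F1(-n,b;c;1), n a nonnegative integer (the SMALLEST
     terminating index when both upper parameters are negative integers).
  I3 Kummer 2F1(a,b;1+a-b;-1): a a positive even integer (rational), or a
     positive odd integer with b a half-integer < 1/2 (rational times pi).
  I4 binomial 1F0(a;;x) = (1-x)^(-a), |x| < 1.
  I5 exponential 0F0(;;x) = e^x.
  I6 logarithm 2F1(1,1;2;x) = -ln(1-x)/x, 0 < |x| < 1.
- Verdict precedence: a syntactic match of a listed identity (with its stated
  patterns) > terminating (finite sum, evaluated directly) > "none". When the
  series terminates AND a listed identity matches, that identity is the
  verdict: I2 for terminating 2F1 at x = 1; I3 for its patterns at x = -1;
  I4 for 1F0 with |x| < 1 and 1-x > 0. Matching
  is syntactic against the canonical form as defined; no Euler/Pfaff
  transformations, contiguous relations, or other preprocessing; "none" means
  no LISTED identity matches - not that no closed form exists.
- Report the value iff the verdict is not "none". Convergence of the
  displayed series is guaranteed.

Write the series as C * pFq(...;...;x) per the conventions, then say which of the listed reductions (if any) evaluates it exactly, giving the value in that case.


x = -\frac{1}{7} here; the reduced form reads 2F2, upper {-12, -\frac{5}{2}}, lower {\frac{1}{4}, \frac{4}{5}}, C = \frac{2}{5}. Verdict: terminating - the sum ends at index 12 because -12 is a negative integer; exact evaluation follows. Hence: -\frac{41922250949048748106016628200218}{10878834725066950799988105184455}.

Structural cue: with t_0 = \frac{2}{5}, the running product (C = 2/5, x = -1/7) telescopes to a rising factorial.
Adjacent-term ratio: r(k) = -\frac{1}{7} * (k-12) (k-\frac{5}{2}) / [(k+\frac{1}{4}) (k+\frac{4}{5}) (k+1)] - rational in k. x = -\frac{1}{7}; t_0 = \frac{2}{5}; negate the roots.


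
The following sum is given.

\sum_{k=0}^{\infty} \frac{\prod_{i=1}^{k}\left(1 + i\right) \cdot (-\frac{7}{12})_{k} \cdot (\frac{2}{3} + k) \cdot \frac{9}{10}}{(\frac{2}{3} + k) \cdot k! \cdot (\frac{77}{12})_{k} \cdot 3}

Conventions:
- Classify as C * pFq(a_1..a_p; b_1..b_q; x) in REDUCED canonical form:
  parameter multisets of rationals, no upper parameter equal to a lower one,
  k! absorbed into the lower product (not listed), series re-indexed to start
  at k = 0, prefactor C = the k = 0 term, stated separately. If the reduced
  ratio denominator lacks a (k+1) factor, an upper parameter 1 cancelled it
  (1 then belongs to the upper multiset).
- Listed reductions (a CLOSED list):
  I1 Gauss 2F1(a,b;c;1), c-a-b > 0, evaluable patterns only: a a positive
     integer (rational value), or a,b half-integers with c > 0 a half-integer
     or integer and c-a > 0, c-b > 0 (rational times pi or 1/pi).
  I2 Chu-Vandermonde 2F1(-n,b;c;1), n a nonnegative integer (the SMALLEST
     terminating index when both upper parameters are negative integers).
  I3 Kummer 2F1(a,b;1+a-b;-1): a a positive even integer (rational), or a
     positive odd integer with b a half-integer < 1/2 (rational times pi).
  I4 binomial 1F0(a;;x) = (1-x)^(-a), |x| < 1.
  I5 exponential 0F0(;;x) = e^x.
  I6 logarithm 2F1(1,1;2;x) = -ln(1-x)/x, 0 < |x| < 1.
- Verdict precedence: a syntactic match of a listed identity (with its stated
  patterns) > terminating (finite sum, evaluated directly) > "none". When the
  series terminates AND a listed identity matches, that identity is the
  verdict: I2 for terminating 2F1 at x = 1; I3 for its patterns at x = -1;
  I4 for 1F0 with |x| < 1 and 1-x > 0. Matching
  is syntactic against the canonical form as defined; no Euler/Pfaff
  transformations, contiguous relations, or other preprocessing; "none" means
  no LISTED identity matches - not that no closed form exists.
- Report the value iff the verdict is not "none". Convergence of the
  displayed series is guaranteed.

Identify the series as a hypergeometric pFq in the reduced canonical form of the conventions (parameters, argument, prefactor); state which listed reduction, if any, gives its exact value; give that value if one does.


At argument 1: a 2F1 with upper {-\frac{7}{12}, 2}, lower {\frac{77}{12}}, scaled by C = \frac{3}{10}. Verdict: this is Gauss (I1, integer-parameter pattern) (x = 1: the Gamma ratio telescopes since c-a-b = 5 > 0 and a = 2 in Z>0). Hence: \frac{689}{2880}.

Structural cue: t_0 being \frac{3}{10}, the constant factors (prefactor 3/10) combine into one prefactor.
Ratio: r(k) = 1 * (k-\frac{7}{12}) (k+2) / [(k+\frac{77}{12}) (k+1)] - rational; roots negated = parameters, x = 1, C = \frac{3}{10}.


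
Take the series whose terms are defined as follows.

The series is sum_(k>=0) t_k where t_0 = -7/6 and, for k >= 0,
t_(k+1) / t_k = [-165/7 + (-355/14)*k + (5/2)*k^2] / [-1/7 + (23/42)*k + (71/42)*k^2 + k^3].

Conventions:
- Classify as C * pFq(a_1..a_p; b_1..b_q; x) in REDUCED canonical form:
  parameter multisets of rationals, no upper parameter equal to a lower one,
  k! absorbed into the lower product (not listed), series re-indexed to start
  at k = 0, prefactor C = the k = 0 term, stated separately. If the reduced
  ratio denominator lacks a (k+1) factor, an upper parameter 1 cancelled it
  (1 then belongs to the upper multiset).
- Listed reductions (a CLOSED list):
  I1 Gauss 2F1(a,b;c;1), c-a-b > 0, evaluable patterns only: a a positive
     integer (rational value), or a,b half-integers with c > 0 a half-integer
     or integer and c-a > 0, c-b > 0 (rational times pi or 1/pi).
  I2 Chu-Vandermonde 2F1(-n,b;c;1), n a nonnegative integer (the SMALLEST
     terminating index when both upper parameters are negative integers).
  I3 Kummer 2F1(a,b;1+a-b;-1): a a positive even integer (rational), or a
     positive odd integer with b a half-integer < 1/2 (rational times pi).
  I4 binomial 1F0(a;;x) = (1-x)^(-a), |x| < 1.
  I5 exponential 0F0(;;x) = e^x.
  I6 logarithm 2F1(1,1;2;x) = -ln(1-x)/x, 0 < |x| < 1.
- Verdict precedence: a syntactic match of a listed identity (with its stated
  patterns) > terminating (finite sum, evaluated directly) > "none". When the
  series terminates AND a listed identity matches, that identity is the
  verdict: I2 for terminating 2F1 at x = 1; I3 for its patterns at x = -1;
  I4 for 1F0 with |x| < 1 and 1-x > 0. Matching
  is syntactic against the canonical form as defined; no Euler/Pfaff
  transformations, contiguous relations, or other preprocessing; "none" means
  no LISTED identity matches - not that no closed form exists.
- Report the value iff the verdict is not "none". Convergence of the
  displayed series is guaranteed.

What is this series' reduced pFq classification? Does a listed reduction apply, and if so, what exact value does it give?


Prefactor -7/6, argument 5/2: 1F1 with upper {-11} over lower {-1/6}. Verdict: terminating. (-11)_k vanishes past k = 11, leaving a 12-term sum, computed directly. Hence: 46961720581504/2254749457323.

Key observation: t_0 = -7/6 here, and factor the ratio over Q (prefactor -7/6): negated roots = parameters.
Adjacent-term ratio: r(k) = (5/2) * (k-11) / [(k-1/6) (k+1)] - rational in k. x = (5/2); t_0 = -7/6; negate the roots.


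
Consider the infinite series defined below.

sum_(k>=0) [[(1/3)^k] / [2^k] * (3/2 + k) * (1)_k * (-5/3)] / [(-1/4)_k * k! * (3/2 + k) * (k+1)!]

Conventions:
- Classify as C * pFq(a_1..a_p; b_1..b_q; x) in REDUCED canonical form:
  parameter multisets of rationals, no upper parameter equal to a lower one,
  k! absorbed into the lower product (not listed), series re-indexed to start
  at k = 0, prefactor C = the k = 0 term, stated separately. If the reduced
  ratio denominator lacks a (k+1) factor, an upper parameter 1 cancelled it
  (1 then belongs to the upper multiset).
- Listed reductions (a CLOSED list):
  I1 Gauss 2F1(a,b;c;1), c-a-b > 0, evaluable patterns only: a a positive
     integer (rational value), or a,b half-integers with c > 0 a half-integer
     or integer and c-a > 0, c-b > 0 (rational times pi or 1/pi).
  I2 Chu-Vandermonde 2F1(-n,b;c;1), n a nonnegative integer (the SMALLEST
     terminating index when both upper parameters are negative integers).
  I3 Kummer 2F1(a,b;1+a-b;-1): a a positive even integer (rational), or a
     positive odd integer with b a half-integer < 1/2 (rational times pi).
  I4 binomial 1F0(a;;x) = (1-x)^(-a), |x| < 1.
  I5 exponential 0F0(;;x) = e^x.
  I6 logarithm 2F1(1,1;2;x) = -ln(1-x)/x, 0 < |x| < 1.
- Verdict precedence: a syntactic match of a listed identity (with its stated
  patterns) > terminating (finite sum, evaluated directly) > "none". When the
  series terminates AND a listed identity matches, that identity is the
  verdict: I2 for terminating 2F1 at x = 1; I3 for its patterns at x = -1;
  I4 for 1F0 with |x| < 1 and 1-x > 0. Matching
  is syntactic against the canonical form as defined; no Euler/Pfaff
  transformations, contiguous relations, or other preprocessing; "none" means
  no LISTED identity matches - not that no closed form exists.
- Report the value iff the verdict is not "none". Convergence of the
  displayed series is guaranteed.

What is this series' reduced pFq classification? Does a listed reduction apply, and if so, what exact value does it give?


The tell: from the first term -5/3: the denominator's factorial ratio (prefactor -5/3) is a lower Pochhammer.
Ratio: r(k) = (1/6) * (k+1) / [(k-1/4) (k+2) (k+1)] ; factor over Q: parameters, x = (1/6), and C = -5/3.

At argument 1/6: a 1F2 with upper {1}, lower {-1/4, 2}, scaled by C = -5/3. Verdict: none. A 1F2 with upper {1} fits none of I1-I6 at x = 1/6; the sum runs forever.


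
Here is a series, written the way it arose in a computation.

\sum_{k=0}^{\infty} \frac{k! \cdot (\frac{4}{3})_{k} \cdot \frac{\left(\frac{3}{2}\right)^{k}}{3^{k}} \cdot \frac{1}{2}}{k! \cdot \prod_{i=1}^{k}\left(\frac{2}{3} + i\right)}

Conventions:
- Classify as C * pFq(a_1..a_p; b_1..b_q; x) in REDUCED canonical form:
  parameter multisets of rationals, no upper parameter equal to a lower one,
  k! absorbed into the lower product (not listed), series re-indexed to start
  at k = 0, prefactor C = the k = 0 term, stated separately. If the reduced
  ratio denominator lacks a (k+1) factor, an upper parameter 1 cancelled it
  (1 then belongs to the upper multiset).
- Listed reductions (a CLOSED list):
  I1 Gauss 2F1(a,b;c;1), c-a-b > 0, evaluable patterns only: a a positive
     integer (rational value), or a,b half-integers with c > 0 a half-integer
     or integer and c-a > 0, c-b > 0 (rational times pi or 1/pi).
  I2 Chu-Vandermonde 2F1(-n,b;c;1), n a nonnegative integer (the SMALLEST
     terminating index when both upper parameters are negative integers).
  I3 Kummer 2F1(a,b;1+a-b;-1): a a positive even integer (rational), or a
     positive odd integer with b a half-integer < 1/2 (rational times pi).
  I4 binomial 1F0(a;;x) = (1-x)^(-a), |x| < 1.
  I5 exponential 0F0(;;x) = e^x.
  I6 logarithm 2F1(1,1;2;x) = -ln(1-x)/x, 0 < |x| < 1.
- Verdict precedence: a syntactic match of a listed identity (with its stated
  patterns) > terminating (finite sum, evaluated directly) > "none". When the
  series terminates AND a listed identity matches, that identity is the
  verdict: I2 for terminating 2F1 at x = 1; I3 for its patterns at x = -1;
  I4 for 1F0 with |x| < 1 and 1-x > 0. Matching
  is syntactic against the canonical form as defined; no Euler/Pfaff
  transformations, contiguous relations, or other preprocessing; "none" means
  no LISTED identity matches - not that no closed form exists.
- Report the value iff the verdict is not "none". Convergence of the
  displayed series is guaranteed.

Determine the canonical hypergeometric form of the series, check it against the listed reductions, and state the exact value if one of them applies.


This is \frac{1}{2} * 2F1(1, \frac{4}{3}; \frac{5}{3}; \frac{1}{2}) in reduced canonical form. Verdict: no listed reduction: x = \frac{1}{2} and upper {1, \frac{4}{3}} fail every I1-I6 pattern.

Structural cue: t_0 being \frac{1}{2}, the factorial ratio (prefactor 1/2) (k+a-1)!/(a-1)! is a rising factorial (a)_k.
Ratio: r(k) = \frac{1}{2} * (k+1) (k+\frac{4}{3}) / [(k+\frac{5}{3}) (k+1)] ; factor over Q: parameters, x = \frac{1}{2}, and C = \frac{1}{2}.


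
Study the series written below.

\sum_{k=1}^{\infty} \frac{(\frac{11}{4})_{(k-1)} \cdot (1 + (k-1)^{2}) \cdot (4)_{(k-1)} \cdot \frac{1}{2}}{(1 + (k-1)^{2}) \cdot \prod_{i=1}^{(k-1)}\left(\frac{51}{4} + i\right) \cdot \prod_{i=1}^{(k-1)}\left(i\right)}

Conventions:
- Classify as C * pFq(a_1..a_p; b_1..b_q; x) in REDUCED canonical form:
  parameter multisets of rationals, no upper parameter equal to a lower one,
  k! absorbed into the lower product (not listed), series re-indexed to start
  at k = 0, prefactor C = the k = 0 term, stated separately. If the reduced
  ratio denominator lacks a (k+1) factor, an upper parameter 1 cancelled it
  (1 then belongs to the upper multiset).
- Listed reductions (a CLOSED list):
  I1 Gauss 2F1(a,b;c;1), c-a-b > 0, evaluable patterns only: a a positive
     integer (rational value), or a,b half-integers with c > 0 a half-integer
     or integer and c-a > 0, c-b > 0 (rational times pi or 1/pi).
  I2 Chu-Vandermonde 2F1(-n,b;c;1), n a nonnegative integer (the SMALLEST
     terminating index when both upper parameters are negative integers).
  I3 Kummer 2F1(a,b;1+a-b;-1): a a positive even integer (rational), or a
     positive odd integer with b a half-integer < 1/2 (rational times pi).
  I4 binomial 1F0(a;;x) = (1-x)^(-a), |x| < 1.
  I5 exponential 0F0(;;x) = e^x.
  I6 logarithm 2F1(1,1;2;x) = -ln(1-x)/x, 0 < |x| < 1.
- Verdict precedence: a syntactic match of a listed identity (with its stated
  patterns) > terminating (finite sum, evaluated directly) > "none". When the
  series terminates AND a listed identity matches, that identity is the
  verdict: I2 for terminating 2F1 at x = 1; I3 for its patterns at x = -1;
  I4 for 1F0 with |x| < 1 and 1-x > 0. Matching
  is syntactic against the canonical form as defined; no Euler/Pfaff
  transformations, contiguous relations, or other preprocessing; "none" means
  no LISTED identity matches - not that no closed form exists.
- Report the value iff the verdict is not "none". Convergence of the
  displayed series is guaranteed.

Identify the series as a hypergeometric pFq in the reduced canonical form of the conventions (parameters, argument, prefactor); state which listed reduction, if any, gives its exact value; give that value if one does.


Prefactor \frac{1}{2}, argument 1: 2F1 with upper {\frac{11}{4}, 4} over lower {\frac{55}{4}}. Verdict at x = 1: the Gauss summation I1 matches (x = 1: the Gamma ratio telescopes since c-a-b = 7 > 0 and a = 4 in Z>0). Sum: \frac{446641}{286720}.

First insight: from the first term \frac{1}{2}: the lower running product (C = 1/2) is a rising factorial.
Consecutive-term ratio: r(k) = 1 * (k+\frac{11}{4}) (k+4) / [(k+\frac{55}{4}) (k+1)] ; factor over Q: parameters, x = 1, and C = \frac{1}{2}.


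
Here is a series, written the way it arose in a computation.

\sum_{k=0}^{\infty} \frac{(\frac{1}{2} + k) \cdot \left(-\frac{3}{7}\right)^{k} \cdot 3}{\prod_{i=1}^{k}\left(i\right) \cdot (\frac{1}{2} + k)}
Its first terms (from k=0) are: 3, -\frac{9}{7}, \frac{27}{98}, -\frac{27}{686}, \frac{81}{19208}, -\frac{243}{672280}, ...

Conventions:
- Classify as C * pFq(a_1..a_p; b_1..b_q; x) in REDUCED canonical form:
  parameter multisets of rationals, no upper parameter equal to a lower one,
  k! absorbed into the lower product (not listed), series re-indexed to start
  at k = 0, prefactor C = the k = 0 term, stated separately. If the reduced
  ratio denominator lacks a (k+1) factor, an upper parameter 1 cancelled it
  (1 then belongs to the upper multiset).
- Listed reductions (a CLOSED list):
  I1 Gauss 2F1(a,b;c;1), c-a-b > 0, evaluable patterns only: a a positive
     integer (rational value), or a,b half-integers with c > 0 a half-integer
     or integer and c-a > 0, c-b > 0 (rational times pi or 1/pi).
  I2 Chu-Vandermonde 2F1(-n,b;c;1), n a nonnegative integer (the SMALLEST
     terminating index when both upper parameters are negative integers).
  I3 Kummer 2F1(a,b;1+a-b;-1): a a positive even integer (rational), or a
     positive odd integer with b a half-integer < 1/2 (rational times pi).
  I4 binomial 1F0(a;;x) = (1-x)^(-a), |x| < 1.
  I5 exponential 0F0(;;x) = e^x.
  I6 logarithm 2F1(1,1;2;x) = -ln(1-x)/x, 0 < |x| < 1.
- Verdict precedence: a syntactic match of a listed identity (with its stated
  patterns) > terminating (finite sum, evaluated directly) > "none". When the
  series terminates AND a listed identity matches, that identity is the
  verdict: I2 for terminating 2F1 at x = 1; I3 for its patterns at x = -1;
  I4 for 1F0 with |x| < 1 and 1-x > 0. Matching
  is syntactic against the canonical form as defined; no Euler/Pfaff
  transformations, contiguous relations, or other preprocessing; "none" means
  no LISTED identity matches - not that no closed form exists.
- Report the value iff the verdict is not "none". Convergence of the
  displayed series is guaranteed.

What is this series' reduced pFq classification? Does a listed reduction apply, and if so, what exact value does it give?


The tell: with t_0 = 3, the product of the first k integers (C = 3, x = -3/7) is k!.
Consecutive-term ratio: r(k) = -\frac{3}{7} * 1 / [(k+1)] - rational in k. x = -\frac{3}{7}; t_0 = 3; negate the roots.

This is 3 * 0F0(-; -; -\frac{3}{7}) in reduced canonical form. Verdict: the I5 exponential reduction applies (the 0F0 exponential series at x = -\frac{3}{7}). Value: 3 \cdot e^{-\frac{3}{7}}.


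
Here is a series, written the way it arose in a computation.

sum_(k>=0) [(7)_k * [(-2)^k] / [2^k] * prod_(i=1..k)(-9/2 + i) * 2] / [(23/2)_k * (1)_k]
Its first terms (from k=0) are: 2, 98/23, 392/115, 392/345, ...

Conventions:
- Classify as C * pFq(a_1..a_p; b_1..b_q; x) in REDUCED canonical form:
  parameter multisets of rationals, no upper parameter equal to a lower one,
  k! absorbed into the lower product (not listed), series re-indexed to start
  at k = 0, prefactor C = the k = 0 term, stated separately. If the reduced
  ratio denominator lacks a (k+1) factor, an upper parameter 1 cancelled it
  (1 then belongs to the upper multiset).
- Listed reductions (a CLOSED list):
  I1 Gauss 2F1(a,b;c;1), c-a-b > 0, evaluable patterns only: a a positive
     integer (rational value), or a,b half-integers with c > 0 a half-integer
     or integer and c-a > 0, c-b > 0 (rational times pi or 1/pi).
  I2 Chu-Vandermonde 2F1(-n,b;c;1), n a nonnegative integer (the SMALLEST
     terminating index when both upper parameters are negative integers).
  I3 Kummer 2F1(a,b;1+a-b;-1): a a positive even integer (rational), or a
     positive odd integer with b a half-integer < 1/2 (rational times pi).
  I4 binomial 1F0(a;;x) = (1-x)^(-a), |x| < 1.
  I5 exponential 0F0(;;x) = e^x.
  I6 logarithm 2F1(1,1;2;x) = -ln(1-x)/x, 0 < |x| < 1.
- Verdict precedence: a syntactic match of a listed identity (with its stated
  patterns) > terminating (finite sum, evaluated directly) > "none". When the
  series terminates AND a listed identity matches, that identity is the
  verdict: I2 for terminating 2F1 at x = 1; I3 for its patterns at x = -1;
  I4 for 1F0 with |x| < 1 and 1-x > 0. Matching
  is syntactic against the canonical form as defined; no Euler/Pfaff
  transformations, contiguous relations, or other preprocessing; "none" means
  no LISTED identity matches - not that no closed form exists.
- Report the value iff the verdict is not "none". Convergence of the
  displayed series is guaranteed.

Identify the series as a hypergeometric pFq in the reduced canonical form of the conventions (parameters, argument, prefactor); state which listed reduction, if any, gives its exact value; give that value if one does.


This is 2 * 2F1(-7/2, 7; 23/2; -1) in reduced canonical form. Verdict: this is the Kummer evaluation I3 (x = -1; c = 23/2 equals 1+a-b for upper {-7/2, 7}: listed pattern). Value: (14549535/4194304) * pi.

Key step: t_0 being 2, (1)_k (C = 2) is k! itself.
Ratio: r(k) = (-1) * (k-7/2) (k+7) / [(k+23/2) (k+1)] ; factor over Q: parameters, x = (-1), and C = 2.


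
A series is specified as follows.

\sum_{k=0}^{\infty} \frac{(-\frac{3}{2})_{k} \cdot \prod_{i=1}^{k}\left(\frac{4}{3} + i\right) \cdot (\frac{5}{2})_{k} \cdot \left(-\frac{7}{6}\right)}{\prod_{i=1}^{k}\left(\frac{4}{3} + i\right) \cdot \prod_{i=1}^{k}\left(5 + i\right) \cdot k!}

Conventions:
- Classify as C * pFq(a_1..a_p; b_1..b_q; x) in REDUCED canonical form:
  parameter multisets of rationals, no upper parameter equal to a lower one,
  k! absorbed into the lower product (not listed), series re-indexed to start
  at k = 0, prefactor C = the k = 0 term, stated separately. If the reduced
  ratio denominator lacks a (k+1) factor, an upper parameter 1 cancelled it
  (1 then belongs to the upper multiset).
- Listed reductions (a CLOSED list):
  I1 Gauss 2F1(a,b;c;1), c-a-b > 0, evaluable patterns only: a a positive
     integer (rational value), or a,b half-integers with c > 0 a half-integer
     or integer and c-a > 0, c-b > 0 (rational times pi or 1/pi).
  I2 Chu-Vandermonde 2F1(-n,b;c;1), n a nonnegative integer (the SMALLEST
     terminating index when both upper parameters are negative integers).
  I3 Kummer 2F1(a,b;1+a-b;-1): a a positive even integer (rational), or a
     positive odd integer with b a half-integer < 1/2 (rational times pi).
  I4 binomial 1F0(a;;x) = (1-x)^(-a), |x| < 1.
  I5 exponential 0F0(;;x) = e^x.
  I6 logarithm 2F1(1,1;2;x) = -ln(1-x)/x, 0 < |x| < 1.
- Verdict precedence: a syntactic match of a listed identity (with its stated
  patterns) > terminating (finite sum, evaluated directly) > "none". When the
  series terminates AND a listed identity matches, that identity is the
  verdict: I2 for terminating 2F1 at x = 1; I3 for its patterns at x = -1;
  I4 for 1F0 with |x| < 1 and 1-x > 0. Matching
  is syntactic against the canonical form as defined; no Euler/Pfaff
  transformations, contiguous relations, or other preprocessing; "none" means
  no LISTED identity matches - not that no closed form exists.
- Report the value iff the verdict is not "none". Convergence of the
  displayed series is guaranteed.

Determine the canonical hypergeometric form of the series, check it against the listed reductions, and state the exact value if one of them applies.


Reduced: x = 1, 2F1, upper = {-\frac{3}{2}, \frac{5}{2}}, lower = {6}, C = -\frac{7}{6}. Verdict: this is the half-integer Gauss pattern (I1) (x = 1; upper {-\frac{3}{2}, \frac{5}{2}} half-integers, c = 6 in the evaluable pattern). Value: \left(-\frac{32768}{19305}\right) / \pi.

Structural cue: t_0 = -\frac{7}{6} here, and the lower running product (C = -7/6, x = 1) is a rising factorial.
Consecutive-term ratio: r(k) = 1 * (k-\frac{3}{2}) (k+\frac{5}{2}) / [(k+6) (k+1)] - poly over poly, x = 1 from leading terms; C = -\frac{7}{6} at k = 0.


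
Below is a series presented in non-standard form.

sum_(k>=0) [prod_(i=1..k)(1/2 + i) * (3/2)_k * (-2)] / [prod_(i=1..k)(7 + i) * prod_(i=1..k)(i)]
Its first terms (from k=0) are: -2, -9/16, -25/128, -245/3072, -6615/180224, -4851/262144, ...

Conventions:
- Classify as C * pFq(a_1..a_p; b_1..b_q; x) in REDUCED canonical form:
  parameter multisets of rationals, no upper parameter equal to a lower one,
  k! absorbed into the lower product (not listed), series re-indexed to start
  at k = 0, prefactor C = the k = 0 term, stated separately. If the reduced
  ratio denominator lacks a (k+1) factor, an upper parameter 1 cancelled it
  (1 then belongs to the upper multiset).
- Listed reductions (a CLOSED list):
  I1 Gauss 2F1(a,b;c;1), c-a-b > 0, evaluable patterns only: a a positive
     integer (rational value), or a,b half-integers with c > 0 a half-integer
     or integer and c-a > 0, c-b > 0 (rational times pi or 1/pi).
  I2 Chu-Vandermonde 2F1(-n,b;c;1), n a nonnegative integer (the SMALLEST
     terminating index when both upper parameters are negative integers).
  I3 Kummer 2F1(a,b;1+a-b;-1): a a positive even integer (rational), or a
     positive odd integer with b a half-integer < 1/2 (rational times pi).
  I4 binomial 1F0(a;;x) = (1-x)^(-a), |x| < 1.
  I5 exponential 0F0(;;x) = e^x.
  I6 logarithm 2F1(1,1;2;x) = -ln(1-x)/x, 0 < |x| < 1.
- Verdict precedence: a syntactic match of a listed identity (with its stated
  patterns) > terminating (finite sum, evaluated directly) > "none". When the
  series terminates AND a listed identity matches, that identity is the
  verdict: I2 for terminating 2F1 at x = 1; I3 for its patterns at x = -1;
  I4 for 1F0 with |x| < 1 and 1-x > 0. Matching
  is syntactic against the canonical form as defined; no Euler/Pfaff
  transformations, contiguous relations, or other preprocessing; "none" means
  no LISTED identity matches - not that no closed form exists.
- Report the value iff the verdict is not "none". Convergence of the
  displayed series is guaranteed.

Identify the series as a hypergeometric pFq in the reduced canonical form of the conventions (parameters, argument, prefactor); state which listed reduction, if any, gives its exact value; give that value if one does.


Prefactor -2, argument 1: 2F1 with upper {3/2, 3/2} over lower {8}. Verdict at x = 1: Gauss (I1, half-integer pattern) matches (x = 1; upper {3/2, 3/2} half-integers, c = 8 in the evaluable pattern). Exact value: (-1048576/114345) / pi.

Key step: t_0 being -2, the product of the first k integers (C = -2) is k!.
Term ratio: r(k) = 1 * (k+3/2) (k+3/2) / [(k+8) (k+1)] - rational; roots negated = parameters, x = 1, C = -2.


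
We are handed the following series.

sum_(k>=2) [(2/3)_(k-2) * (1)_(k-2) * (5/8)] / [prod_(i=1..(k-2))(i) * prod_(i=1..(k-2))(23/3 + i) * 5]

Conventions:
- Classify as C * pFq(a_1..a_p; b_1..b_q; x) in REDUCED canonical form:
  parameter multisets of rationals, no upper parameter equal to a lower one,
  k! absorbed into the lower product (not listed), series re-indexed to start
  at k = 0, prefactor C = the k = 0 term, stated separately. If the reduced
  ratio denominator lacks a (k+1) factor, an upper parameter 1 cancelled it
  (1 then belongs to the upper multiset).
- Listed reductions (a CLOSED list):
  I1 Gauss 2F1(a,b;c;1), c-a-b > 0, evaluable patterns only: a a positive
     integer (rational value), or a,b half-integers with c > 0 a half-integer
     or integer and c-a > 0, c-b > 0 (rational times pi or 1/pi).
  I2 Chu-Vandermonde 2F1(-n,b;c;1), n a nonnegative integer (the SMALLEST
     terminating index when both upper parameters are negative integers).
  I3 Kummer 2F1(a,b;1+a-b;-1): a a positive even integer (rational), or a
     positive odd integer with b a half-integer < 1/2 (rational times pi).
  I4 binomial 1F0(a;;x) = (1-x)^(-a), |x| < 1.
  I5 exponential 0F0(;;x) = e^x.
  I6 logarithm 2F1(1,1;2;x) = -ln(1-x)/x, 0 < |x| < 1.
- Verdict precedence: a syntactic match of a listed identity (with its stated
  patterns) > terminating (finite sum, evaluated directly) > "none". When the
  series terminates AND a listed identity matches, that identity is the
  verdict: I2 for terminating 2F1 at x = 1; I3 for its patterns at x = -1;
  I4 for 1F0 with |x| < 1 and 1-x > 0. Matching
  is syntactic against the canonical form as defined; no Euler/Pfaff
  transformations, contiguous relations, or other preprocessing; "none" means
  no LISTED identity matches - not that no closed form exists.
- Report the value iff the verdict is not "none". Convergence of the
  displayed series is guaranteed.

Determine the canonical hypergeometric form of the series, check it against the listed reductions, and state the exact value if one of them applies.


Prefactor 1/8, argument 1: 2F1 with upper {2/3, 1} over lower {26/3}. Verdict: Gauss's theorem (I1) matches (x = 1: the Gamma ratio telescopes since c-a-b = 7 > 0 and a = 1 in Z>0). Value: 23/168.

First insight: x = 1 and the lower running product (C = 1/8) is a rising factorial.
Ratio: r(k) = 1 * (k+2/3) (k+1) / [(k+26/3) (k+1)] - rational; roots negated = parameters, x = 1, C = 1/8.


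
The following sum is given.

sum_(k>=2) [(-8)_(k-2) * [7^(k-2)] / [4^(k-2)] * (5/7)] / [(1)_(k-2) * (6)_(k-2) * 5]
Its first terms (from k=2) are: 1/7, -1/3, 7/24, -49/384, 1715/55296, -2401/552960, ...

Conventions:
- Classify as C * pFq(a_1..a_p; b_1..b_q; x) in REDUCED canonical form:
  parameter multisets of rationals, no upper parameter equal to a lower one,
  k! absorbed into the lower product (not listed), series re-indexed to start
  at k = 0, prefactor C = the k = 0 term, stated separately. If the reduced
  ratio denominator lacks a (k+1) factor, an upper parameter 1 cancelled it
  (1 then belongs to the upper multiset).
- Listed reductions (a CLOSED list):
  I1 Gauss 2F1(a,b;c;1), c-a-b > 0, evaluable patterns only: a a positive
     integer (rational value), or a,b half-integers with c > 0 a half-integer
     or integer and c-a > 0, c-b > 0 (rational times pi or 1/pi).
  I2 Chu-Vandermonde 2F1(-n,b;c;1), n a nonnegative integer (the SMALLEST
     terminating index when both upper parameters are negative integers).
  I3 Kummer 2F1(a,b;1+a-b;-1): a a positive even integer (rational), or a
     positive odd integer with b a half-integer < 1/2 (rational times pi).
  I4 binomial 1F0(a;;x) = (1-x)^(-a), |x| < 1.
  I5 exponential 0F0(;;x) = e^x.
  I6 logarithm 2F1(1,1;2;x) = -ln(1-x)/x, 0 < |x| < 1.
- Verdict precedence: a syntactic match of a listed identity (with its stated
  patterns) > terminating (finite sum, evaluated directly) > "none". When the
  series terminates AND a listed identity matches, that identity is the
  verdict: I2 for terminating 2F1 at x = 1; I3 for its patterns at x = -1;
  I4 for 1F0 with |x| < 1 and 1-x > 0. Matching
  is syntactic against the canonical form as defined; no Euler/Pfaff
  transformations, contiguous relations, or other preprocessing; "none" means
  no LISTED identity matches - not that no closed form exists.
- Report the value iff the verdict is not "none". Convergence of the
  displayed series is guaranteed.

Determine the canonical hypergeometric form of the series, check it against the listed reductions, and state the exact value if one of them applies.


The series (x = 7/4) is 1F1: upper {-8}, lower {6}, prefactor 1/7. Verdict: terminating - the sum ends at index 8 because -8 is a negative integer; exact evaluation follows. Its exact value is 2007716951/3400783626240.

First insight: t_0 = 1/7 here, and the two geometric factors (C = 1/7, x = 7/4) combine into one argument.
Step ratio: r(k) = (7/4) * (k-8) / [(k+6) (k+1)] - rational; roots negated = parameters, x = (7/4), C = 1/7.


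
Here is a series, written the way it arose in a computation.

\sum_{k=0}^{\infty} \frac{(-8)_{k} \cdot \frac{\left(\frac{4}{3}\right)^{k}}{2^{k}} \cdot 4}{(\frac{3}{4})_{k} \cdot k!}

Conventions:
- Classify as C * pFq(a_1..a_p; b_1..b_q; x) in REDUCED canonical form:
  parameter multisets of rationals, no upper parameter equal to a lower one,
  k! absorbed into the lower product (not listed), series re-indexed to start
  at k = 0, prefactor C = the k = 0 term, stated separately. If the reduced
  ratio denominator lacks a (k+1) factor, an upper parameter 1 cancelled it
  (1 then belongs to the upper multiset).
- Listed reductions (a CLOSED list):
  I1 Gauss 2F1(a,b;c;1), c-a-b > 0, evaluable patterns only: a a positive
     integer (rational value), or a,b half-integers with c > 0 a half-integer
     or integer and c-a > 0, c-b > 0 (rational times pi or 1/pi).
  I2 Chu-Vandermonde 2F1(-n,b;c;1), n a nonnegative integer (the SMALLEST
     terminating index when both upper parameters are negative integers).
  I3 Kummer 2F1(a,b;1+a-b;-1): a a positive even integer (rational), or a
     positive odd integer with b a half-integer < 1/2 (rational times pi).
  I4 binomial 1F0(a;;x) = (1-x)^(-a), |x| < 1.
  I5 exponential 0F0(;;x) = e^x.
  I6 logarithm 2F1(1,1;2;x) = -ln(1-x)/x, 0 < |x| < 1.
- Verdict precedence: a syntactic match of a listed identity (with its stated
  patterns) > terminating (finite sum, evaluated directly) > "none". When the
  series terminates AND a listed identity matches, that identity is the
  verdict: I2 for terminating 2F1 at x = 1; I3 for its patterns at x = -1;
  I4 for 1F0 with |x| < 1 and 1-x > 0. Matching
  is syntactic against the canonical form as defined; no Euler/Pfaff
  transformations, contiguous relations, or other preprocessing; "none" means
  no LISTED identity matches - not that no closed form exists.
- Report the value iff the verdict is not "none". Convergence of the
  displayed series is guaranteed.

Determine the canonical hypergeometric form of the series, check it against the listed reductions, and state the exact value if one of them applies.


Structural cue: t_0 being 4, the two k-th powers (C = 4) combine into one argument.
Step ratio: r(k) = \frac{2}{3} * (k-8) / [(k+\frac{3}{4}) (k+1)] ; factor over Q: parameters, x = \frac{2}{3}, and C = 4.

With C = 4: the canonical form is 1F1(-8; \frac{3}{4}; \frac{2}{3}). Verdict: terminating. With -8 upstairs the series is a 9-term polynomial sum; evaluated term by term. Its exact value is -\frac{10423348640828}{8315343067185}.


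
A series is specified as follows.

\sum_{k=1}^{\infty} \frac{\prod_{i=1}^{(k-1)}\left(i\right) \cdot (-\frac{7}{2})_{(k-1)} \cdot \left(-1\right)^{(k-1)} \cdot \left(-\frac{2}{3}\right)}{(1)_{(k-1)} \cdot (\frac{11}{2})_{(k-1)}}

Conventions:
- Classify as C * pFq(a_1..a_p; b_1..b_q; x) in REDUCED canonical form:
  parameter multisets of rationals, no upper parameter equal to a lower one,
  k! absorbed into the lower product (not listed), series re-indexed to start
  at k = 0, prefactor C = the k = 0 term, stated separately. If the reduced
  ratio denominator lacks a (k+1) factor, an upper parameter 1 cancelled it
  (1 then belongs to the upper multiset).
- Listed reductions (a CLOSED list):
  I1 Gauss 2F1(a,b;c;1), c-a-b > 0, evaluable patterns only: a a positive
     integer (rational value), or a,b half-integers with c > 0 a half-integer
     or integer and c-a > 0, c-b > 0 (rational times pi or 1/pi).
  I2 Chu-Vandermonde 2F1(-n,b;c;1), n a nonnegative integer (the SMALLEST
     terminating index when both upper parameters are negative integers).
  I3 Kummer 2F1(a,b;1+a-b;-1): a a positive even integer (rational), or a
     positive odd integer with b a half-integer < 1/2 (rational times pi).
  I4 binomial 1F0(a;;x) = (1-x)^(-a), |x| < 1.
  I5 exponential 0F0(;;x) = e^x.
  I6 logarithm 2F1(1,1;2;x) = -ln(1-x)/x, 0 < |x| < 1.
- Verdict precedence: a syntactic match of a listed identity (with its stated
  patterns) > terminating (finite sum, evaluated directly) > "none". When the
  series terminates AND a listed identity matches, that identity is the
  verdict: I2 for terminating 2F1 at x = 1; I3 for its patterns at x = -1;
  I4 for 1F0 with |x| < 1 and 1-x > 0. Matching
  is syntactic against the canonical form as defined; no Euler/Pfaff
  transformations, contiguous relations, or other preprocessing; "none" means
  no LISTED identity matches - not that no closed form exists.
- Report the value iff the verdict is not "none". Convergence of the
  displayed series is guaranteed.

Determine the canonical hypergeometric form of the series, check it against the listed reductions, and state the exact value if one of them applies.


First insight: from the first term -\frac{2}{3}: (1)_k (prefactor -2/3) is k! itself.
Step ratio: r(k) = -1 * (k-\frac{7}{2}) (k+1) / [(k+\frac{11}{2}) (k+1)] - rational in k. x = -1; t_0 = -\frac{2}{3}; negate the roots.

Classification (C = -\frac{2}{3}): 2F1 with upper {-\frac{7}{2}, 1}, lower {\frac{11}{2}}, argument x = -1. Verdict at x = -1: Kummer (I3) matches (x = -1; c = \frac{11}{2} equals 1+a-b for upper {-\frac{7}{2}, 1}: listed pattern). Hence: \left(-\frac{105}{256}\right) \cdot \pi.


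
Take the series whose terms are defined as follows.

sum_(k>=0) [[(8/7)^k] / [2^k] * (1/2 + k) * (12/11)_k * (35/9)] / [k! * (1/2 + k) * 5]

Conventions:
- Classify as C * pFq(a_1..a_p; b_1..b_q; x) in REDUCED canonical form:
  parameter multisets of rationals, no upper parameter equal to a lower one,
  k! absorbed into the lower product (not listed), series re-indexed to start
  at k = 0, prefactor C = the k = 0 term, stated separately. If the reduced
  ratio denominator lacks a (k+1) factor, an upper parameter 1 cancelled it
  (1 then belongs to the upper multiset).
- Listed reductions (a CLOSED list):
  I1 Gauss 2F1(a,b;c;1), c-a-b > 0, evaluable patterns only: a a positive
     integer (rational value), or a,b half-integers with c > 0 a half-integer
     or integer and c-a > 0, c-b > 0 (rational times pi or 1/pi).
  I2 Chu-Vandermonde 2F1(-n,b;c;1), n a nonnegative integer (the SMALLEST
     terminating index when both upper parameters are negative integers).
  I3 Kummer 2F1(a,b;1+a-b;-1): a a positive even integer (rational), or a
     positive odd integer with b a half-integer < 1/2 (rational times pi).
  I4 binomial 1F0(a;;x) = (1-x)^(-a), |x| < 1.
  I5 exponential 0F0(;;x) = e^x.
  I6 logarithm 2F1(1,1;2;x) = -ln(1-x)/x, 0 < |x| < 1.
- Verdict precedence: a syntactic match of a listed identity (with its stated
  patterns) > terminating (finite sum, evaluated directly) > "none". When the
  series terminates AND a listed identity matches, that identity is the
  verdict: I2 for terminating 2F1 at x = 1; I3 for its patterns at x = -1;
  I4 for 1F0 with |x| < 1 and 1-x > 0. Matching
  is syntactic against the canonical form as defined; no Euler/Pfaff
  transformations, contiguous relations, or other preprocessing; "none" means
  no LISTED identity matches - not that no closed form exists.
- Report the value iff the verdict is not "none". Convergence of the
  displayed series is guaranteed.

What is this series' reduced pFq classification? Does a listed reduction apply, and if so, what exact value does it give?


x = 4/7 here; the reduced form reads 1F0, upper {12/11}, lower {-}, C = 7/9. Verdict: the I4 binomial reduction matches (the 1F0 binomial series: exponent -12/11, x = 4/7). Its exact value is (7/9) * (3/7)^(-12/11).

Structural cue: t_0 = 7/9 here, and k + 1/2 divides numerator and denominator alike; C = 7/9 after cancelling.
Term ratio: r(k) = (4/7) * (k+12/11) / [(k+1)] - rational; roots negated = parameters, x = (4/7), C = 7/9.
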